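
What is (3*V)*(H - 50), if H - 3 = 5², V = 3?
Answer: -198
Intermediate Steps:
H = 28 (H = 3 + 5² = 3 + 25 = 28)
(3*V)*(H - 50) = (3*3)*(28 - 50) = 9*(-22) = -198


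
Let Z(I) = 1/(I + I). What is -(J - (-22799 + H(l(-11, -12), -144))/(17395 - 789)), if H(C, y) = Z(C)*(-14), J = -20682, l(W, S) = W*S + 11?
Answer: 24554708246/1187329 ≈ 20681.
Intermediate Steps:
Z(I) = 1/(2*I)
l(W, S) = 11 + S*W (l(W, S) = S*W + 11 = 11 + S*W)
H(C, y) = -7/C (H(C, y) = (1/(2*C))*(-14) = -7/C)
-(J - (-22799 + H(l(-11, -12), -144))/(17395 - 789)) = -(-20682 - (-22799 - 7/(11 - 12*(-11)))/(17395 - 789)) = -(-20682 - (-22799 - 7/(11 + 132))/16606) = -(-20682 - (-22799 - 7/143)/16606) = -(-20682 - (-3260264)/(143*16606)) = -(-20682 - 1*(-1630132/1187329)) = -(-20682 + 1630132/1187329) = -1*(-24554708246/1187329) = 24554708246/1187329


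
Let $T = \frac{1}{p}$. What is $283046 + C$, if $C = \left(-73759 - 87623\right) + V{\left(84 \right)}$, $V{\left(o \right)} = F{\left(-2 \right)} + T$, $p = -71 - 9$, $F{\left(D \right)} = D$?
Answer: $\frac{9732959}{80} \approx 1.2166 \cdot 10^{5}$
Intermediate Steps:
$p = -80$
$T = - \frac{1}{80}$ ($T = \frac{1}{-80} = - \frac{1}{80} \approx -0.0125$)
$V{\left(o \right)} = - \frac{161}{80}$ ($V{\left(o \right)} = -2 - \frac{1}{80} = - \frac{161}{80}$)
$C = - \frac{12910721}{80}$ ($C = \left(-73759 - 87623\right) - \frac{161}{80} = -161382 - \frac{161}{80} = - \frac{12910721}{80} \approx -1.6138 \cdot 10^{5}$)
$283046 + C = 283046 - \frac{12910721}{80} = \frac{9732959}{80}$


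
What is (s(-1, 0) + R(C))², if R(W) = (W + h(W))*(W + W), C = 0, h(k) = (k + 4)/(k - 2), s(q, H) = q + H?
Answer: 1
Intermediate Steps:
s(q, H) = H + q
h(k) = (4 + k)/(-2 + k)
R(W) = 2*W*(W + (4 + W)/(-2 + W)) (R(W) = (W + (4 + W)/(-2 + W))*(W + W) = (W + (4 + W)/(-2 + W))*(2*W) = 2*W*(W + (4 + W)/(-2 + W)))
(s(-1, 0) + R(C))² = ((0 - 1) + 2*0*(4 + 0² - 1*0)/(-2 + 0))² = (-1 + 2*0*(4 + 0 + 0)/(-2))² = (-1 + 2*0*(-½)*4)² = (-1 + 0)² = (-1)² = 1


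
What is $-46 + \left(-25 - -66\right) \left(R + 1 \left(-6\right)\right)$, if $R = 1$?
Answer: $-251$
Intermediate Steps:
$-46 + \left(-25 - -66\right) \left(R + 1 \left(-6\right)\right) = -46 + \left(-25 - -66\right) \left(1 + 1 \left(-6\right)\right) = -46 + \left(-25 + 66\right) \left(1 - 6\right) = -46 + 41 \left(-5\right) = -46 - 205 = -251$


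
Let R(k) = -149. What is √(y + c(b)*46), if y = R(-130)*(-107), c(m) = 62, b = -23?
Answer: √18795 ≈ 137.09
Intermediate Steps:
y = 15943 (y = -149*(-107) = 15943)
√(y + c(b)*46) = √(15943 + 62*46) = √(15943 + 2852) = √18795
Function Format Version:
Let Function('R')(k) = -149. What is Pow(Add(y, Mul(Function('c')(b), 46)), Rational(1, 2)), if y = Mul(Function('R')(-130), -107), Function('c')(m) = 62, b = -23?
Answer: Pow(18795, Rational(1, 2)) ≈ 137.09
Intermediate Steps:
y = 15943 (y = Mul(-149, -107) = 15943)
Pow(Add(y, Mul(Function('c')(b), 46)), Rational(1, 2)) = Pow(Add(15943, Mul(62, 46)), Rational(1, 2)) = Pow(Add(15943, 2852), Rational(1, 2)) = Pow(18795, Rational(1, 2))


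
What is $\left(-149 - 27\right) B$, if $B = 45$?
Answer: $-7920$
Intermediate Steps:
$\left(-149 - 27\right) B = \left(-149 - 27\right) 45 = \left(-176\right) 45 = -7920$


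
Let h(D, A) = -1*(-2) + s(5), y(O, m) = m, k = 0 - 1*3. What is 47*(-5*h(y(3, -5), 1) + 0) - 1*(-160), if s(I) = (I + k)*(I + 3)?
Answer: -4070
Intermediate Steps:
k = -3 (k = 0 - 3 = -3)
s(I) = (-3 + I)*(3 + I) (s(I) = (I - 3)*(I + 3) = (-3 + I)*(3 + I))
h(D, A) = 18 (h(D, A) = -1*(-2) + (-9 + 5²) = 2 + (-9 + 25) = 2 + 16 = 18)
47*(-5*h(y(3, -5), 1) + 0) - 1*(-160) = 47*(-5*18 + 0) - 1*(-160) = 47*(-90 + 0) + 160 = 47*(-90) + 160 = -4230 + 160 = -4070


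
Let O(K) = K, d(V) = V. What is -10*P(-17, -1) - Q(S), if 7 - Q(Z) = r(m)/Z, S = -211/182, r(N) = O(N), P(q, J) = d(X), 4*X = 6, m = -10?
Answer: -2822/211 ≈ -13.374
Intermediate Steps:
X = 3/2 (X = (1/4)*6 = 3/2 ≈ 1.5000)
P(q, J) = 3/2
r(N) = N
S = -211/182 (S = -211*1/182 = -211/182 ≈ -1.1593)
Q(Z) = 7 + 10/Z (Q(Z) = 7 - (-10)/Z = 7 + 10/Z)
-10*P(-17, -1) - Q(S) = -10*3/2 - (7 + 10/(-211/182)) = -15 - (7 + 10*(-182/211)) = -15 - (7 - 1820/211) = -15 - 1*(-343/211) = -15 + 343/211 = -2822/211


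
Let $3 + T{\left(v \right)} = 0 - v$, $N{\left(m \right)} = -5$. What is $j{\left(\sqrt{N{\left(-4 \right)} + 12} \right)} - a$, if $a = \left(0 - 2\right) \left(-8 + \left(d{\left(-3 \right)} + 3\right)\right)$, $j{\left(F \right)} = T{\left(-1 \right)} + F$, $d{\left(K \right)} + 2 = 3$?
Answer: $-10 + \sqrt{7} \approx -7.3542$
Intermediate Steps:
$d{\left(K \right)} = 1$ ($d{\left(K \right)} = -2 + 3 = 1$)
$T{\left(v \right)} = -3 - v$ ($T{\left(v \right)} = -3 + \left(0 - v\right) = -3 - v$)
$j{\left(F \right)} = -2 + F$ ($j{\left(F \right)} = \left(-3 - -1\right) + F = \left(-3 + 1\right) + F = -2 + F$)
$a = 8$ ($a = \left(0 - 2\right) \left(-8 + \left(1 + 3\right)\right) = - 2 \left(-8 + 4\right) = \left(-2\right) \left(-4\right) = 8$)
$j{\left(\sqrt{N{\left(-4 \right)} + 12} \right)} - a = \left(-2 + \sqrt{-5 + 12}\right) - 8 = \left(-2 + \sqrt{7}\right) - 8 = -10 + \sqrt{7}$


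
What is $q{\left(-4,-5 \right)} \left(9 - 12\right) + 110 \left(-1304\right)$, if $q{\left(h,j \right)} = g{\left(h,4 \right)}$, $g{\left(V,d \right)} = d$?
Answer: $-143452$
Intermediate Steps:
$q{\left(h,j \right)} = 4$
$q{\left(-4,-5 \right)} \left(9 - 12\right) + 110 \left(-1304\right) = 4 \left(9 - 12\right) + 110 \left(-1304\right) = 4 \left(-3\right) - 143440 = -12 - 143440 = -143452$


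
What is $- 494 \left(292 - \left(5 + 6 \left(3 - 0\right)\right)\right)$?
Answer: $-132886$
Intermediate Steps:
$- 494 \left(292 - \left(5 + 6 \left(3 - 0\right)\right)\right) = - 494 \left(292 - \left(5 + 6 \left(3 + 0\right)\right)\right) = - 494 \left(292 - 23\right) = \left(-494\right) 269 = -132886$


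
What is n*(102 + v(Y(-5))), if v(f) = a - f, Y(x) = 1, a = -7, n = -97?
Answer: -9118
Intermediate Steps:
v(f) = -7 - f
n*(102 + v(Y(-5))) = -97*(102 + (-7 - 1*1)) = -97*(102 + (-7 - 1)) = -97*(102 - 8) = -97*94 = -9118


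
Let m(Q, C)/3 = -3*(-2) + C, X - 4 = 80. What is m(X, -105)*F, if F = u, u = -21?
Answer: 6237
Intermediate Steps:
X = 84 (X = 4 + 80 = 84)
m(Q, C) = 18 + 3*C (m(Q, C) = 3*(-3*(-2) + C) = 3*(6 + C) = 18 + 3*C)
F = -21
m(X, -105)*F = (18 + 3*(-105))*(-21) = (18 - 315)*(-21) = -297*(-21) = 6237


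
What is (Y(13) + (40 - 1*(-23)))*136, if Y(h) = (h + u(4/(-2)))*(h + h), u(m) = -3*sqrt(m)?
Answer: 54536 - 10608*I*sqrt(2) ≈ 54536.0 - 15002.0*I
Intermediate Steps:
Y(h) = 2*h*(h - 3*I*sqrt(2)) (Y(h) = (h - 3*2*(I*sqrt(2)/2))*(h + h) = (h - 3*I*sqrt(2))*(2*h) = 2*h*(h - 3*I*sqrt(2)))
(Y(13) + (40 - 1*(-23)))*136 = (2*13*(13 - 3*I*sqrt(2)) + (40 - 1*(-23)))*136 = ((338 - 78*I*sqrt(2)) + (40 + 23))*136 = ((338 - 78*I*sqrt(2)) + 63)*136 = (401 - 78*I*sqrt(2))*136 = 54536 - 10608*I*sqrt(2)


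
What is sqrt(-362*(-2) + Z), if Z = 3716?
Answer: 2*sqrt(1110) ≈ 66.633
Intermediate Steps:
sqrt(-362*(-2) + Z) = sqrt(-362*(-2) + 3716) = sqrt(724 + 3716) = sqrt(4440) = 2*sqrt(1110)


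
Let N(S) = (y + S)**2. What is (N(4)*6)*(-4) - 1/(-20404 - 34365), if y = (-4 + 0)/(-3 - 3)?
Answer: -85877789/164307 ≈ -522.67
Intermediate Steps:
y = 2/3 (y = -4/(-6) = -4*(-1/6) = 2/3 ≈ 0.66667)
N(S) = (2/3 + S)**2
(N(4)*6)*(-4) - 1/(-20404 - 34365) = (((2 + 3*4)**2/9)*6)*(-4) - 1/(-20404 - 34365) = (((2 + 12)**2/9)*6)*(-4) - 1/(-54769) = (((1/9)*14**2)*6)*(-4) - 1*(-1/54769) = (((1/9)*196)*6)*(-4) + 1/54769 = ((196/9)*6)*(-4) + 1/54769 = (392/3)*(-4) + 1/54769 = -1568/3 + 1/54769 = -85877789/164307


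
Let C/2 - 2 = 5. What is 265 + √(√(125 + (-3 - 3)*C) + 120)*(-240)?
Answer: 265 - 240*√(120 + √41) ≈ -2433.3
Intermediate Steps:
C = 14 (C = 4 + 2*5 = 4 + 10 = 14)
265 + √(√(125 + (-3 - 3)*C) + 120)*(-240) = 265 + √(√(125 + (-3 - 3)*14) + 120)*(-240) = 265 + √(√(125 - 6*14) + 120)*(-240) = 265 + √(√(125 - 84) + 120)*(-240) = 265 + √(√41 + 120)*(-240) = 265 + √(120 + √41)*(-240) = 265 - 240*√(120 + √41)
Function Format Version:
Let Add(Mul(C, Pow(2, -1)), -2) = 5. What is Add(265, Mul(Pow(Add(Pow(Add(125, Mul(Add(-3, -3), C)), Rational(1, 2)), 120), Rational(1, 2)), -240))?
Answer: Add(265, Mul(-240, Pow(Add(120, Pow(41, Rational(1, 2))), Rational(1, 2)))) ≈ -2433.3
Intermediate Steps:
C = 14 (C = Add(4, Mul(2, 5)) = Add(4, 10) = 14)
Add(265, Mul(Pow(Add(Pow(Add(125, Mul(Add(-3, -3), C)), Rational(1, 2)), 120), Rational(1, 2)), -240)) = Add(265, Mul(Pow(Add(Pow(Add(125, Mul(Add(-3, -3), 14)), Rational(1, 2)), 120), Rational(1, 2)), -240)) = Add(265, Mul(Pow(Add(Pow(Add(125, Mul(-6, 14)), Rational(1, 2)), 120), Rational(1, 2)), -240)) = Add(265, Mul(Pow(Add(Pow(Add(125, -84), Rational(1, 2)), 120), Rational(1, 2)), -240)) = Add(265, Mul(Pow(Add(Pow(41, Rational(1, 2)), 120), Rational(1, 2)), -240)) = Add(265, Mul(Pow(Add(120, Pow(41, Rational(1, 2))), Rational(1, 2)), -240)) = Add(265, Mul(-240, Pow(Add(120, Pow(41, Rational(1, 2))), Rational(1, 2))))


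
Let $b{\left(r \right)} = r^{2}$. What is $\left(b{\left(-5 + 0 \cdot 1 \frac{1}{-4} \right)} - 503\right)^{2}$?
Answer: $228484$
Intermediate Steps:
$\left(b{\left(-5 + 0 \cdot 1 \frac{1}{-4} \right)} - 503\right)^{2} = \left(\left(-5 + 0 \cdot 1 \frac{1}{-4}\right)^{2} - 503\right)^{2} = \left(\left(-5 + 0 \cdot 1 \left(- \frac{1}{4}\right)\right)^{2} - 503\right)^{2} = \left(\left(-5 + 0 \left(- \frac{1}{4}\right)\right)^{2} - 503\right)^{2} = \left(\left(-5 + 0\right)^{2} - 503\right)^{2} = \left(\left(-5\right)^{2} - 503\right)^{2} = \left(25 - 503\right)^{2} = \left(-478\right)^{2} = 228484$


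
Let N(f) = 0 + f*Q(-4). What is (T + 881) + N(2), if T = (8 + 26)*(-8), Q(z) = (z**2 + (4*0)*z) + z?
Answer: 633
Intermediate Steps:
Q(z) = z + z**2 (Q(z) = (z**2 + 0*z) + z = (z**2 + 0) + z = z**2 + z = z + z**2)
N(f) = 12*f (N(f) = 0 + f*(-4*(1 - 4)) = 0 + f*(-4*(-3)) = 0 + f*12 = 0 + 12*f = 12*f)
T = -272 (T = 34*(-8) = -272)
(T + 881) + N(2) = (-272 + 881) + 12*2 = 609 + 24 = 633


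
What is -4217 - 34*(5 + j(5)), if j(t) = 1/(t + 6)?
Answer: -48291/11 ≈ -4390.1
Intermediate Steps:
j(t) = 1/(6 + t)
-4217 - 34*(5 + j(5)) = -4217 - 34*(5 + 1/(6 + 5)) = -4217 - 34*(5 + 1/11) = -4217 - 34*56/11 = -4217 - 1904/11 = -48291/11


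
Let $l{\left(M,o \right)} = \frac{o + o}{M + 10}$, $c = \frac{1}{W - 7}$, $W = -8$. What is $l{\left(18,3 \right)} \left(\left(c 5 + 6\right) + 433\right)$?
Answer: $94$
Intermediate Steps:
$c = - \frac{1}{15}$ ($c = \frac{1}{-8 - 7} = \frac{1}{-15} = - \frac{1}{15} \approx -0.066667$)
$l{\left(M,o \right)} = \frac{2 o}{10 + M}$
$l{\left(18,3 \right)} \left(\left(c 5 + 6\right) + 433\right) = 2 \cdot 3 \frac{1}{10 + 18} \left(\left(\left(- \frac{1}{15}\right) 5 + 6\right) + 433\right) = 2 \cdot 3 \cdot \frac{1}{28} \left(\left(- \frac{1}{3} + 6\right) + 433\right) = 2 \cdot 3 \cdot \frac{1}{28} \left(\frac{17}{3} + 433\right) = \frac{3}{14} \cdot \frac{1316}{3} = 94$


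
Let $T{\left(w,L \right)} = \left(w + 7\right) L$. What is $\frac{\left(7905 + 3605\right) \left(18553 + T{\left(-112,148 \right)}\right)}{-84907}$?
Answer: $- \frac{34679630}{84907} \approx -408.44$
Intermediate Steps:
$T{\left(w,L \right)} = L \left(7 + w\right)$ ($T{\left(w,L \right)} = \left(7 + w\right) L = L \left(7 + w\right)$)
$\frac{\left(7905 + 3605\right) \left(18553 + T{\left(-112,148 \right)}\right)}{-84907} = \frac{\left(7905 + 3605\right) \left(18553 + 148 \left(7 - 112\right)\right)}{-84907} = 11510 \left(18553 + 148 \left(-105\right)\right) \left(- \frac{1}{84907}\right) = 11510 \left(18553 - 15540\right) \left(- \frac{1}{84907}\right) = 11510 \cdot 3013 \left(- \frac{1}{84907}\right) = 34679630 \left(- \frac{1}{84907}\right) = - \frac{34679630}{84907}$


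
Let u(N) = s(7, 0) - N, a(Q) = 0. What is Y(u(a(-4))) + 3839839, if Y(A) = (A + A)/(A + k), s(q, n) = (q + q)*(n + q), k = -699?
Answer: 2307743043/601 ≈ 3.8398e+6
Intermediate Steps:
s(q, n) = 2*q*(n + q) (s(q, n) = (2*q)*(n + q) = 2*q*(n + q))
u(N) = 98 - N (u(N) = 2*7*(0 + 7) - N = 2*7*7 - N = 98 - N)
Y(A) = 2*A/(-699 + A) (Y(A) = (A + A)/(A - 699) = (2*A)/(-699 + A) = 2*A/(-699 + A))
Y(u(a(-4))) + 3839839 = 2*(98 - 1*0)/(-699 + (98 - 1*0)) + 3839839 = 2*(98 + 0)/(-699 + (98 + 0)) + 3839839 = 2*98/(-699 + 98) + 3839839 = 2*98/(-601) + 3839839 = 2*98*(-1/601) + 3839839 = -196/601 + 3839839 = 2307743043/601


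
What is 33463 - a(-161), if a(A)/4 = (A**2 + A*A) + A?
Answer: -173261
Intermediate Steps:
a(A) = 4*A + 8*A**2 (a(A) = 4*((A**2 + A*A) + A) = 4*((A**2 + A**2) + A) = 4*(2*A**2 + A) = 4*(A + 2*A**2) = 4*A + 8*A**2)
33463 - a(-161) = 33463 - 4*(-161)*(1 + 2*(-161)) = 33463 - 4*(-161)*(1 - 322) = 33463 - 4*(-161)*(-321) = 33463 - 1*206724 = 33463 - 206724 = -173261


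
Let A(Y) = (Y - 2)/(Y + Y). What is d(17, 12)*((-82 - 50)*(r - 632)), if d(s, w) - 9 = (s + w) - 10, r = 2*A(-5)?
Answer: 11653488/5 ≈ 2.3307e+6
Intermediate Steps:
A(Y) = (-2 + Y)/(2*Y) (A(Y) = (-2 + Y)/((2*Y)) = (-2 + Y)*(1/(2*Y)) = (-2 + Y)/(2*Y))
r = 7/5 (r = 2*((½)*(-2 - 5)/(-5)) = 2*((½)*(-⅕)*(-7)) = 2*(7/10) = 7/5 ≈ 1.4000)
d(s, w) = -1 + s + w (d(s, w) = 9 + ((s + w) - 10) = 9 + (-10 + s + w) = -1 + s + w)
d(17, 12)*((-82 - 50)*(r - 632)) = (-1 + 17 + 12)*((-82 - 50)*(7/5 - 632)) = 28*(-132*(-3153/5)) = 28*(416196/5) = 11653488/5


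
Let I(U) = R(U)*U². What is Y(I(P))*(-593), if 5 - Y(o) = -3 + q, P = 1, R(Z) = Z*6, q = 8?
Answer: 0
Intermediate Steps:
R(Z) = 6*Z
I(U) = 6*U³ (I(U) = (6*U)*U² = 6*U³)
Y(o) = 0 (Y(o) = 5 - (-3 + 8) = 5 - 1*5 = 5 - 5 = 0)
Y(I(P))*(-593) = 0*(-593) = 0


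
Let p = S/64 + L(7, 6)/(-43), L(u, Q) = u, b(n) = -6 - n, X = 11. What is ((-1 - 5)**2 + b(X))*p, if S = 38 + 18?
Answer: 4655/344 ≈ 13.532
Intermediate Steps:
S = 56
p = 245/344 (p = 56/64 + 7/(-43) = 56*(1/64) + 7*(-1/43) = 7/8 - 7/43 = 245/344 ≈ 0.71221)
((-1 - 5)**2 + b(X))*p = ((-1 - 5)**2 + (-6 - 1*11))*(245/344) = ((-6)**2 + (-6 - 11))*(245/344) = (36 - 17)*(245/344) = 19*(245/344) = 4655/344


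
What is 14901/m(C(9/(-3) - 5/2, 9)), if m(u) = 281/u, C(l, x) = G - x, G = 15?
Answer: 89406/281 ≈ 318.17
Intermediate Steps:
C(l, x) = 15 - x
14901/m(C(9/(-3) - 5/2, 9)) = 14901/((281/(15 - 1*9))) = 14901/((281/(15 - 9))) = 14901/((281/6)) = 14901/((281*(⅙))) = 14901/(281/6) = 14901*(6/281) = 89406/281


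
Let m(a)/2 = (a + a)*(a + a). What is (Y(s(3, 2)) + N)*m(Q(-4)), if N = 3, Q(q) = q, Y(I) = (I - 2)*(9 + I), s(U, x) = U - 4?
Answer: -2688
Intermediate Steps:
s(U, x) = -4 + U
Y(I) = (-2 + I)*(9 + I)
m(a) = 8*a**2 (m(a) = 2*((a + a)*(a + a)) = 2*((2*a)*(2*a)) = 2*(4*a**2) = 8*a**2)
(Y(s(3, 2)) + N)*m(Q(-4)) = ((-18 + (-4 + 3)**2 + 7*(-4 + 3)) + 3)*(8*(-4)**2) = ((-18 + (-1)**2 + 7*(-1)) + 3)*(8*16) = ((-18 + 1 - 7) + 3)*128 = (-24 + 3)*128 = -21*128 = -2688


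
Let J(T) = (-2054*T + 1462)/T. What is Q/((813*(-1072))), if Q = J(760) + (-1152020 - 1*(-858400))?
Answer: 112355389/331183680 ≈ 0.33925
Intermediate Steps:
J(T) = (1462 - 2054*T)/T
Q = -112355389/380 (Q = (-2054 + 1462/760) + (-1152020 - 1*(-858400)) = (-2054 + 1462*(1/760)) + (-1152020 + 858400) = (-2054 + 731/380) - 293620 = -779789/380 - 293620 = -112355389/380 ≈ -2.9567e+5)
Q/((813*(-1072))) = -112355389/(380*(813*(-1072))) = -112355389/380/(-871536) = -112355389/380*(-1/871536) = 112355389/331183680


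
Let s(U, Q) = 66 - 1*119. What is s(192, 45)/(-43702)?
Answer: 53/43702 ≈ 0.0012128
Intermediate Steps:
s(U, Q) = -53 (s(U, Q) = 66 - 119 = -53)
s(192, 45)/(-43702) = -53/(-43702) = -53*(-1/43702) = 53/43702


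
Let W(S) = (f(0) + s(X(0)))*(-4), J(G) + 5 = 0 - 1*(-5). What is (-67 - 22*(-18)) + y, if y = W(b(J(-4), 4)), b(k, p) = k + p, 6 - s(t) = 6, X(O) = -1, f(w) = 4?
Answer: 313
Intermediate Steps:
J(G) = 0 (J(G) = -5 + (0 - 1*(-5)) = -5 + (0 + 5) = -5 + 5 = 0)
s(t) = 0 (s(t) = 6 - 1*6 = 6 - 6 = 0)
W(S) = -16 (W(S) = (4 + 0)*(-4) = 4*(-4) = -16)
y = -16
(-67 - 22*(-18)) + y = (-67 - 22*(-18)) - 16 = (-67 + 396) - 16 = 329 - 16 = 313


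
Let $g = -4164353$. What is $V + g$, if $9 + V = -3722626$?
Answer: $-7886988$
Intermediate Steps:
$V = -3722635$ ($V = -9 - 3722626 = -3722635$)
$V + g = -3722635 - 4164353 = -7886988$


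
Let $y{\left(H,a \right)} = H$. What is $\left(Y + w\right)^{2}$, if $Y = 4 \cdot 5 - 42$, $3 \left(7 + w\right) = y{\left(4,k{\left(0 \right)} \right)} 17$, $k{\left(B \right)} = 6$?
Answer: $\frac{361}{9} \approx 40.111$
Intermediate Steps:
$w = \frac{47}{3}$ ($w = -7 + \frac{4 \cdot 17}{3} = -7 + \frac{1}{3} \cdot 68 = -7 + \frac{68}{3} = \frac{47}{3} \approx 15.667$)
$Y = -22$ ($Y = 20 - 42 = -22$)
$\left(Y + w\right)^{2} = \left(-22 + \frac{47}{3}\right)^{2} = \left(- \frac{19}{3}\right)^{2} = \frac{361}{9}$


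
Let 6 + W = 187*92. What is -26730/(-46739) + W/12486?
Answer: 51707641/26526507 ≈ 1.9493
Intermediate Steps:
W = 17198 (W = -6 + 187*92 = -6 + 17204 = 17198)
-26730/(-46739) + W/12486 = -26730/(-46739) + 17198/12486 = -26730*(-1/46739) + 17198*(1/12486) = 2430/4249 + 8599/6243 = 51707641/26526507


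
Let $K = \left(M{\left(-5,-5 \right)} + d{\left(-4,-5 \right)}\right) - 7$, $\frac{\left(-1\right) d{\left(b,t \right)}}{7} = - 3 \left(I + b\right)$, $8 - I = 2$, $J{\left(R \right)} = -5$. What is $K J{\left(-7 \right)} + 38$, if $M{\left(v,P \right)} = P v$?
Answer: $-262$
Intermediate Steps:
$I = 6$ ($I = 8 - 2 = 6$)
$d{\left(b,t \right)} = 126 + 21 b$ ($d{\left(b,t \right)} = - 7 \left(- 3 \left(6 + b\right)\right) = - 7 \left(-18 - 3 b\right) = 126 + 21 b$)
$K = 60$ ($K = \left(\left(-5\right) \left(-5\right) + \left(126 + 21 \left(-4\right)\right)\right) - 7 = \left(25 + \left(126 - 84\right)\right) - 7 = \left(25 + 42\right) - 7 = 67 - 7 = 60$)
$K J{\left(-7 \right)} + 38 = 60 \left(-5\right) + 38 = -300 + 38 = -262$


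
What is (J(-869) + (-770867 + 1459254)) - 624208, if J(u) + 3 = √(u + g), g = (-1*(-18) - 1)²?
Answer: 64176 + 2*I*√145 ≈ 64176.0 + 24.083*I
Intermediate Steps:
g = 289 (g = (18 - 1)² = 17² = 289)
J(u) = -3 + √(289 + u) (J(u) = -3 + √(u + 289) = -3 + √(289 + u))
(J(-869) + (-770867 + 1459254)) - 624208 = ((-3 + √(289 - 869)) + (-770867 + 1459254)) - 624208 = ((-3 + √(-580)) + 688387) - 624208 = ((-3 + 2*I*√145) + 688387) - 624208 = (688384 + 2*I*√145) - 624208 = 64176 + 2*I*√145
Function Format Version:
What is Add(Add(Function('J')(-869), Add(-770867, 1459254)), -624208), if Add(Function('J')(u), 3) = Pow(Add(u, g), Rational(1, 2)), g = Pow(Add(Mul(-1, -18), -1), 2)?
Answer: Add(64176, Mul(2, I, Pow(145, Rational(1, 2)))) ≈ Add(64176., Mul(24.083, I))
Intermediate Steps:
g = 289 (g = Pow(Add(18, -1), 2) = Pow(17, 2) = 289)
Function('J')(u) = Add(-3, Pow(Add(289, u), Rational(1, 2))) (Function('J')(u) = Add(-3, Pow(Add(u, 289), Rational(1, 2))) = Add(-3, Pow(Add(289, u), Rational(1, 2))))
Add(Add(Function('J')(-869), Add(-770867, 1459254)), -624208) = Add(Add(Add(-3, Pow(Add(289, -869), Rational(1, 2))), Add(-770867, 1459254)), -624208) = Add(Add(Add(-3, Pow(-580, Rational(1, 2))), 688387), -624208) = Add(Add(Add(-3, Mul(2, I, Pow(145, Rational(1, 2)))), 688387), -624208) = Add(Add(688384, Mul(2, I, Pow(145, Rational(1, 2)))), -624208) = Add(64176, Mul(2, I, Pow(145, Rational(1, 2))))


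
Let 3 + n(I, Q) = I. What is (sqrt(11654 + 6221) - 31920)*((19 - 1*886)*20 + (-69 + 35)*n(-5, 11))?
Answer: 544810560 - 85340*sqrt(715) ≈ 5.4253e+8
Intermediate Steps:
n(I, Q) = -3 + I
(sqrt(11654 + 6221) - 31920)*((19 - 1*886)*20 + (-69 + 35)*n(-5, 11)) = (sqrt(11654 + 6221) - 31920)*((19 - 1*886)*20 + (-69 + 35)*(-3 - 5)) = (sqrt(17875) - 31920)*((19 - 886)*20 - 34*(-8)) = (5*sqrt(715) - 31920)*(-867*20 + 272) = (-31920 + 5*sqrt(715))*(-17340 + 272) = (-31920 + 5*sqrt(715))*(-17068) = 544810560 - 85340*sqrt(715)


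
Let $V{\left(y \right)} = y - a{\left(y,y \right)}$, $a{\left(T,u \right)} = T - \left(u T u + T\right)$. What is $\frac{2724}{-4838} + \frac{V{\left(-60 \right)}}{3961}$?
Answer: $- \frac{528044022}{9581659} \approx -55.11$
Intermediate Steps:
$a{\left(T,u \right)} = - T u^{2}$ ($a{\left(T,u \right)} = T - \left(T u u + T\right) = T - \left(T u^{2} + T\right) = T - \left(T + T u^{2}\right) = - T u^{2}$)
$V{\left(y \right)} = y + y^{3}$ ($V{\left(y \right)} = y - - y y^{2} = y - - y^{3} = y + y^{3}$)
$\frac{2724}{-4838} + \frac{V{\left(-60 \right)}}{3961} = \frac{2724}{-4838} + \frac{-60 + \left(-60\right)^{3}}{3961} = 2724 \left(- \frac{1}{4838}\right) + \left(-60 - 216000\right) \frac{1}{3961} = - \frac{1362}{2419} - \frac{216060}{3961} = - \frac{528044022}{9581659}$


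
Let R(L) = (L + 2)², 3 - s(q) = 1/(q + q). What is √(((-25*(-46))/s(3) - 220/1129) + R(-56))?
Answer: 2*√305903542391/19193 ≈ 57.634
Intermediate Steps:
s(q) = 3 - 1/(2*q) (s(q) = 3 - 1/(q + q) = 3 - 1/(2*q))
R(L) = (2 + L)²
√(((-25*(-46))/s(3) - 220/1129) + R(-56)) = √(((-25*(-46))/(3 - ½/3) - 220/1129) + (2 - 56)²) = √((1150/(3 - ½*⅓) - 220*1/1129) + (-54)²) = √((1150/(3 - ⅙) - 220/1129) + 2916) = √((1150/(17/6) - 220/1129) + 2916) = √((1150*(6/17) - 220/1129) + 2916) = √((6900/17 - 220/1129) + 2916) = √(7786360/19193 + 2916) = √(63753148/19193) = 2*√305903542391/19193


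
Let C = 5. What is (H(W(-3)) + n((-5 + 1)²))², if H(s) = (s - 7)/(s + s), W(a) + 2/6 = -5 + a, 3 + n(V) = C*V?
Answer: 3794704/625 ≈ 6071.5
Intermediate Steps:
n(V) = -3 + 5*V
W(a) = -16/3 + a (W(a) = -⅓ + (-5 + a) = -16/3 + a)
H(s) = (-7 + s)/(2*s) (H(s) = (-7 + s)/((2*s)) = (-7 + s)*(1/(2*s)) = (-7 + s)/(2*s))
(H(W(-3)) + n((-5 + 1)²))² = ((-7 + (-16/3 - 3))/(2*(-16/3 - 3)) + (-3 + 5*(-5 + 1)²))² = ((-7 - 25/3)/(2*(-25/3)) + (-3 + 5*(-4)²))² = ((½)*(-3/25)*(-46/3) + (-3 + 5*16))² = (23/25 + (-3 + 80))² = (23/25 + 77)² = (1948/25)² = 3794704/625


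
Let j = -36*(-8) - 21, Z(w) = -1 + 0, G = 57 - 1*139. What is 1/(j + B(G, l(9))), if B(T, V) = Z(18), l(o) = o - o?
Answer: 1/266 ≈ 0.0037594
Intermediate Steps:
l(o) = 0
G = -82 (G = 57 - 139 = -82)
Z(w) = -1
B(T, V) = -1
j = 267 (j = 288 - 21 = 267)
1/(j + B(G, l(9))) = 1/(267 - 1) = 1/266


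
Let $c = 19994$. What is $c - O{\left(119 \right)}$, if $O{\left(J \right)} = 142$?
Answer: $19852$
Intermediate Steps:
$c - O{\left(119 \right)} = 19994 - 142 = 19852$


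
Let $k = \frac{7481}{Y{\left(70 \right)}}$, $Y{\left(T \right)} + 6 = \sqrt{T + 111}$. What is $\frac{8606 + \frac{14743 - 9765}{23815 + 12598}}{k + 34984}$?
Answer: $\frac{1603718555346896}{6574267211135091} - \frac{2344360290136 \sqrt{181}}{6574267211135091} \approx 0.23914$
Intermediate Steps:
$Y{\left(T \right)} = -6 + \sqrt{111 + T}$ ($Y{\left(T \right)} = -6 + \sqrt{T + 111} = -6 + \sqrt{111 + T}$)
$k = \frac{7481}{-6 + \sqrt{181}}$ ($k = \frac{7481}{-6 + \sqrt{111 + 70}} = \frac{7481}{-6 + \sqrt{181}} \approx 1003.7$)
$\frac{8606 + \frac{14743 - 9765}{23815 + 12598}}{k + 34984} = \frac{8606 + \frac{14743 - 9765}{23815 + 12598}}{\left(\frac{44886}{145} + \frac{7481 \sqrt{181}}{145}\right) + 34984} = \frac{8606 + \frac{4978}{36413}}{\frac{5117566}{145} + \frac{7481 \sqrt{181}}{145}} = \frac{313375256}{36413 \left(\frac{5117566}{145} + \frac{7481 \sqrt{181}}{145}\right)}$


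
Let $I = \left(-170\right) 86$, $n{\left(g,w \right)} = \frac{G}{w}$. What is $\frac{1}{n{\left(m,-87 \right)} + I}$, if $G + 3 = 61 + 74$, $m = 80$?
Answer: $- \frac{29}{424024} \approx -6.8392 \cdot 10^{-5}$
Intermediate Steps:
$G = 132$ ($G = -3 + \left(61 + 74\right) = -3 + 135 = 132$)
$n{\left(g,w \right)} = \frac{132}{w}$
$I = -14620$
$\frac{1}{n{\left(m,-87 \right)} + I} = \frac{1}{\frac{132}{-87} - 14620} = \frac{1}{132 \left(- \frac{1}{87}\right) - 14620} = \frac{1}{- \frac{44}{29} - 14620} = \frac{1}{- \frac{424024}{29}} = - \frac{29}{424024}$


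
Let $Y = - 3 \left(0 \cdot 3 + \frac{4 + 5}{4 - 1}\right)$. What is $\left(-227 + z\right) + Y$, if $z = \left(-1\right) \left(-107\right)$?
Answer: $-129$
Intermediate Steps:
$Y = -9$ ($Y = - 3 \left(0 + \frac{9}{3}\right) = - 3 \left(0 + 9 \cdot \frac{1}{3}\right) = - 3 \left(0 + 3\right) = \left(-3\right) 3 = -9$)
$z = 107$
$\left(-227 + z\right) + Y = \left(-227 + 107\right) - 9 = -120 - 9 = -129$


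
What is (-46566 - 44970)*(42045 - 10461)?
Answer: -2891073024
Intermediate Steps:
(-46566 - 44970)*(42045 - 10461) = -91536*31584 = -2891073024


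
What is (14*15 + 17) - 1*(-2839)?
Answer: 3066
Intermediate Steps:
(14*15 + 17) - 1*(-2839) = (210 + 17) + 2839 = 227 + 2839 = 3066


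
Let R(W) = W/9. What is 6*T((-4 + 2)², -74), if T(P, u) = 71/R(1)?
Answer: 3834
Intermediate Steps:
R(W) = W/9 (R(W) = W*(⅑) = W/9)
T(P, u) = 639 (T(P, u) = 71/(((⅑)*1)) = 71/(⅑) = 71*9 = 639)
6*T((-4 + 2)², -74) = 6*639 = 3834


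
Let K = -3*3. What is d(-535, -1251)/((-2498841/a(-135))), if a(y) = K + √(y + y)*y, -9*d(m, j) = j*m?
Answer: -74365/277649 - 3346425*I*√30/277649 ≈ -0.26784 - 66.016*I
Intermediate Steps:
K = -9
d(m, j) = -j*m/9
a(y) = -9 + √2*y^(3/2) (a(y) = -9 + √(y + y)*y = -9 + √(2*y)*y = -9 + (√2*√y)*y = -9 + √2*y^(3/2))
d(-535, -1251)/((-2498841/a(-135))) = (-⅑*(-1251)*(-535))/((-2498841/(-9 + √2*(-135)^(3/2)))) = -(74365/277649 + 3346425*I*√30/277649) = -74365*(1/277649 + 45*I*√30/277649) = -74365/277649 - 3346425*I*√30/277649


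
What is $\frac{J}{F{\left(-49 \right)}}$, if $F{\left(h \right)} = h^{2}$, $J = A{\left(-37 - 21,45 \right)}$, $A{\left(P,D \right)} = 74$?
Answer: $\frac{74}{2401} \approx 0.03082$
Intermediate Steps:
$J = 74$
$\frac{J}{F{\left(-49 \right)}} = \frac{74}{\left(-49\right)^{2}} = \frac{74}{2401}$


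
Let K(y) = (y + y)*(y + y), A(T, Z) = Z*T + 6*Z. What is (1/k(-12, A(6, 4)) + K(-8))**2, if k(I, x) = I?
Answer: 9431041/144 ≈ 65493.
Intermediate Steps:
A(T, Z) = 6*Z + T*Z (A(T, Z) = T*Z + 6*Z = 6*Z + T*Z)
K(y) = 4*y**2 (K(y) = (2*y)*(2*y) = 4*y**2)
(1/k(-12, A(6, 4)) + K(-8))**2 = (1/(-12) + 4*(-8)**2)**2 = (-1/12 + 4*64)**2 = (-1/12 + 256)**2 = (3071/12)**2 = 9431041/144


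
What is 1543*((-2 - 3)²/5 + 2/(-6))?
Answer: 21602/3 ≈ 7200.7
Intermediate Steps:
1543*((-2 - 3)²/5 + 2/(-6)) = 1543*((-5)²*(⅕) + 2*(-⅙)) = 1543*(25*(⅕) - ⅓) = 1543*(5 - ⅓) = 1543*(14/3) = 21602/3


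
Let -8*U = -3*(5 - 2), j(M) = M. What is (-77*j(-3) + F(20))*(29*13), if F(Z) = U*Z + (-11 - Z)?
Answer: 167765/2 ≈ 83883.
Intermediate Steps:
U = 9/8 (U = -(-3)*(5 - 2)/8 = -(-3)*3/8 = -1/8*(-9) = 9/8 ≈ 1.1250)
F(Z) = -11 + Z/8 (F(Z) = 9*Z/8 + (-11 - Z) = -11 + Z/8)
(-77*j(-3) + F(20))*(29*13) = (-77*(-3) + (-11 + (1/8)*20))*(29*13) = (231 + (-11 + 5/2))*377 = (231 - 17/2)*377 = (445/2)*377 = 167765/2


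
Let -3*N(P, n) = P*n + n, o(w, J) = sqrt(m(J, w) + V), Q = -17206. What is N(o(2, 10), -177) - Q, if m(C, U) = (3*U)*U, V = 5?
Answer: 17265 + 59*sqrt(17) ≈ 17508.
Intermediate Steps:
m(C, U) = 3*U**2
o(w, J) = sqrt(5 + 3*w**2) (o(w, J) = sqrt(3*w**2 + 5) = sqrt(5 + 3*w**2))
N(P, n) = -n/3 - P*n/3 (N(P, n) = -(P*n + n)/3 = -(n + P*n)/3 = -n/3 - P*n/3)
N(o(2, 10), -177) - Q = -1/3*(-177)*(1 + sqrt(5 + 3*2**2)) - 1*(-17206) = -1/3*(-177)*(1 + sqrt(5 + 3*4)) + 17206 = -1/3*(-177)*(1 + sqrt(5 + 12)) + 17206 = -1/3*(-177)*(1 + sqrt(17)) + 17206 = (59 + 59*sqrt(17)) + 17206 = 17265 + 59*sqrt(17)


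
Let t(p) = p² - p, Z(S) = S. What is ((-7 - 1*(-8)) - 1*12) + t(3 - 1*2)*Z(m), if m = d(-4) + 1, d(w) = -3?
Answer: -11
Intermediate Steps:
m = -2 (m = -3 + 1 = -2)
((-7 - 1*(-8)) - 1*12) + t(3 - 1*2)*Z(m) = ((-7 - 1*(-8)) - 1*12) + ((3 - 1*2)*(-1 + (3 - 1*2)))*(-2) = ((-7 + 8) - 12) + ((3 - 2)*(-1 + (3 - 2)))*(-2) = (1 - 12) + (1*(-1 + 1))*(-2) = -11 + (1*0)*(-2) = -11 + 0*(-2) = -11 + 0 = -11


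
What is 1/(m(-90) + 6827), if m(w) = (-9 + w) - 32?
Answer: 1/6696 ≈ 0.00014934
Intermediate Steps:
m(w) = -41 + w
1/(m(-90) + 6827) = 1/((-41 - 90) + 6827) = 1/(-131 + 6827) = 1/6696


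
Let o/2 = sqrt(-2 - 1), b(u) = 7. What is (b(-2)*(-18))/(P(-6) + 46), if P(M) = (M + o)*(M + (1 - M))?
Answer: -1260/403 + 63*I*sqrt(3)/403 ≈ -3.1266 + 0.27077*I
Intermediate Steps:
o = 2*I*sqrt(3) (o = 2*sqrt(-2 - 1) = 2*sqrt(-3) = 2*(I*sqrt(3)) = 2*I*sqrt(3) ≈ 3.4641*I)
P(M) = M + 2*I*sqrt(3) (P(M) = (M + 2*I*sqrt(3))*(M + (1 - M)) = (M + 2*I*sqrt(3))*1 = M + 2*I*sqrt(3))
(b(-2)*(-18))/(P(-6) + 46) = (7*(-18))/((-6 + 2*I*sqrt(3)) + 46) = -126/(40 + 2*I*sqrt(3))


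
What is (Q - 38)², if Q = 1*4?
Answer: 1156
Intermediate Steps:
Q = 4
(Q - 38)² = (4 - 38)² = (-34)² = 1156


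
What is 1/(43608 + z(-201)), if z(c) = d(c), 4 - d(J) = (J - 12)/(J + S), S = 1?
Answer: 200/8722187 ≈ 2.2930e-5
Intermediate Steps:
d(J) = 4 - (-12 + J)/(1 + J) (d(J) = 4 - (J - 12)/(J + 1) = 4 - (-12 + J)/(1 + J))
z(c) = (16 + 3*c)/(1 + c)
1/(43608 + z(-201)) = 1/(43608 + (16 + 3*(-201))/(1 - 201)) = 1/(43608 + (16 - 603)/(-200)) = 1/(43608 - 1/200*(-587)) = 1/(43608 + 587/200) = 1/(8722187/200) = 200/8722187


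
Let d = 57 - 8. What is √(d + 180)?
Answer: √229 ≈ 15.133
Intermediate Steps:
d = 49
√(d + 180) = √(49 + 180) = √229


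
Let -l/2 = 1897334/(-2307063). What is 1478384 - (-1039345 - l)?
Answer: 5808563214595/2307063 ≈ 2.5177e+6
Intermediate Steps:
l = 3794668/2307063 (l = -3794668/(-2307063) = -3794668*(-1)/2307063 = -2*(-1897334/2307063) = 3794668/2307063 ≈ 1.6448)
1478384 - (-1039345 - l) = 1478384 - (-1039345 - 1*3794668/2307063) = 1478384 - (-1039345 - 3794668/2307063) = 1478384 - 1*(-2397838188403/2307063) = 1478384 + 2397838188403/2307063 = 5808563214595/2307063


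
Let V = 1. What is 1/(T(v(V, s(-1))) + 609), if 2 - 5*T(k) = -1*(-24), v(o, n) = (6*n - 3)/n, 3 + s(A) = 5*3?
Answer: 5/3023 ≈ 0.0016540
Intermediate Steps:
s(A) = 12 (s(A) = -3 + 5*3 = -3 + 15 = 12)
v(o, n) = (-3 + 6*n)/n
T(k) = -22/5 (T(k) = ⅖ - (-1)*(-24)/5 = ⅖ - ⅕*24 = ⅖ - 24/5 = -22/5)
1/(T(v(V, s(-1))) + 609) = 1/(-22/5 + 609) = 1/(3023/5) = 5/3023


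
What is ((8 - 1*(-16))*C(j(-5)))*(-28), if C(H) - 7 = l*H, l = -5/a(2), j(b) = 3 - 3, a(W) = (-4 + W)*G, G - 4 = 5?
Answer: -4704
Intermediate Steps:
G = 9 (G = 4 + 5 = 9)
a(W) = -36 + 9*W (a(W) = (-4 + W)*9 = -36 + 9*W)
j(b) = 0
l = 5/18 (l = -5/(-36 + 9*2) = -5/(-36 + 18) = -5/(-18) = -5*(-1/18) = 5/18 ≈ 0.27778)
C(H) = 7 + 5*H/18
((8 - 1*(-16))*C(j(-5)))*(-28) = ((8 - 1*(-16))*(7 + (5/18)*0))*(-28) = ((8 + 16)*(7 + 0))*(-28) = (24*7)*(-28) = 168*(-28) = -4704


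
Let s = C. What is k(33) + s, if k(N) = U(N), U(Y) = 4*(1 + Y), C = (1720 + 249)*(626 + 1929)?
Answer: 5030931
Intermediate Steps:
C = 5030795 (C = 1969*2555 = 5030795)
U(Y) = 4 + 4*Y
s = 5030795
k(N) = 4 + 4*N
k(33) + s = (4 + 4*33) + 5030795 = (4 + 132) + 5030795 = 136 + 5030795 = 5030931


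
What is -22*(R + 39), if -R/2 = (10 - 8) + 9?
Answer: -374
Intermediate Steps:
R = -22 (R = -2*((10 - 8) + 9) = -2*(2 + 9) = -2*11 = -22)
-22*(R + 39) = -22*(-22 + 39) = -22*17 = -374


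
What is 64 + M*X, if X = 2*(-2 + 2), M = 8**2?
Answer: 64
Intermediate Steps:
M = 64
X = 0 (X = 2*0 = 0)
64 + M*X = 64 + 64*0 = 64 + 0 = 64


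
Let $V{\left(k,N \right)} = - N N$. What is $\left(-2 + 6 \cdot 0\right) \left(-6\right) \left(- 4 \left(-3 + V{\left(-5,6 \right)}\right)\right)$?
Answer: $1872$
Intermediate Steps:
$V{\left(k,N \right)} = - N^{2}$
$\left(-2 + 6 \cdot 0\right) \left(-6\right) \left(- 4 \left(-3 + V{\left(-5,6 \right)}\right)\right) = \left(-2 + 6 \cdot 0\right) \left(-6\right) \left(- 4 \left(-3 - 6^{2}\right)\right) = \left(-2 + 0\right) \left(-6\right) \left(- 4 \left(-3 - 36\right)\right) = \left(-2\right) \left(-6\right) \left(- 4 \left(-3 - 36\right)\right) = 12 \left(\left(-4\right) \left(-39\right)\right) = 12 \cdot 156 = 1872$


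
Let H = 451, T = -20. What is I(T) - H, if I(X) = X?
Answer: -471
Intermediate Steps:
I(T) - H = -20 - 1*451 = -20 - 451 = -471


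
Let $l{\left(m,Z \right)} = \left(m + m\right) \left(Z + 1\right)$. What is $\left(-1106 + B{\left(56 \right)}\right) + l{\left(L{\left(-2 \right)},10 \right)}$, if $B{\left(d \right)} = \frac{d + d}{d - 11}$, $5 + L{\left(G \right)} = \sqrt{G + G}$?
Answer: $- \frac{54608}{45} + 44 i \approx -1213.5 + 44.0 i$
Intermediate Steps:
$L{\left(G \right)} = -5 + \sqrt{2} \sqrt{G}$ ($L{\left(G \right)} = -5 + \sqrt{G + G} = -5 + \sqrt{2 G} = -5 + \sqrt{2} \sqrt{G}$)
$B{\left(d \right)} = \frac{2 d}{-11 + d}$
$l{\left(m,Z \right)} = 2 m \left(1 + Z\right)$
$\left(-1106 + B{\left(56 \right)}\right) + l{\left(L{\left(-2 \right)},10 \right)} = \left(-1106 + 2 \cdot 56 \frac{1}{-11 + 56}\right) + 2 \left(-5 + \sqrt{2} \sqrt{-2}\right) \left(1 + 10\right) = \left(-1106 + 2 \cdot 56 \cdot \frac{1}{45}\right) + 2 \left(-5 + \sqrt{2} i \sqrt{2}\right) 11 = \left(-1106 + 2 \cdot 56 \cdot \frac{1}{45}\right) + 2 \left(-5 + 2 i\right) 11 = \left(-1106 + \frac{112}{45}\right) - \left(110 - 44 i\right) = - \frac{49658}{45} - \left(110 - 44 i\right) = - \frac{54608}{45} + 44 i$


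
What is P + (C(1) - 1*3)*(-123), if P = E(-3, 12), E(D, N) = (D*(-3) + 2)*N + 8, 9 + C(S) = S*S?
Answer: 1493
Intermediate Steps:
C(S) = -9 + S**2 (C(S) = -9 + S*S = -9 + S**2)
E(D, N) = 8 + N*(2 - 3*D) (E(D, N) = (-3*D + 2)*N + 8 = (2 - 3*D)*N + 8 = N*(2 - 3*D) + 8 = 8 + N*(2 - 3*D))
P = 140 (P = 8 + 2*12 - 3*(-3)*12 = 8 + 24 + 108 = 140)
P + (C(1) - 1*3)*(-123) = 140 + ((-9 + 1**2) - 1*3)*(-123) = 140 + ((-9 + 1) - 3)*(-123) = 140 + (-8 - 3)*(-123) = 140 - 11*(-123) = 140 + 1353 = 1493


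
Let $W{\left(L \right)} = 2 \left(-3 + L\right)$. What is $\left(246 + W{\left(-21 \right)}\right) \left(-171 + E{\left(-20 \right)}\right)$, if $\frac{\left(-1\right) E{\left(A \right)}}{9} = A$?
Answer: $1782$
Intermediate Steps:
$E{\left(A \right)} = - 9 A$
$W{\left(L \right)} = -6 + 2 L$
$\left(246 + W{\left(-21 \right)}\right) \left(-171 + E{\left(-20 \right)}\right) = \left(246 + \left(-6 + 2 \left(-21\right)\right)\right) \left(-171 - -180\right) = \left(246 - 48\right) \left(-171 + 180\right) = \left(246 - 48\right) 9 = 198 \cdot 9 = 1782$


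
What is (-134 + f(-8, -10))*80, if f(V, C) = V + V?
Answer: -12000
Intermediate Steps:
f(V, C) = 2*V
(-134 + f(-8, -10))*80 = (-134 + 2*(-8))*80 = (-134 - 16)*80 = -150*80 = -12000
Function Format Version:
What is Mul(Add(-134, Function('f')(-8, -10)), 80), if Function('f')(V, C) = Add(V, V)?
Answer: -12000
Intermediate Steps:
Function('f')(V, C) = Mul(2, V)
Mul(Add(-134, Function('f')(-8, -10)), 80) = Mul(Add(-134, Mul(2, -8)), 80) = Mul(Add(-134, -16), 80) = Mul(-150, 80) = -12000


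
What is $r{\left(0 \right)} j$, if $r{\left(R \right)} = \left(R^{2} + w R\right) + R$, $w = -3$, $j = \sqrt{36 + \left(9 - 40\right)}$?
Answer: $0$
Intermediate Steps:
$j = \sqrt{5}$ ($j = \sqrt{36 + \left(9 - 40\right)} = \sqrt{36 - 31} = \sqrt{5} \approx 2.2361$)
$r{\left(R \right)} = R^{2} - 2 R$ ($r{\left(R \right)} = \left(R^{2} - 3 R\right) + R = R^{2} - 2 R$)
$r{\left(0 \right)} j = 0 \left(-2 + 0\right) \sqrt{5} = 0 \left(-2\right) \sqrt{5} = 0 \sqrt{5} = 0$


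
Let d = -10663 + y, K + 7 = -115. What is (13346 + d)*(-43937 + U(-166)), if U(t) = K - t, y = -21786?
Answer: 838487979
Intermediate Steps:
K = -122 (K = -7 - 115 = -122)
U(t) = -122 - t
d = -32449 (d = -10663 - 21786 = -32449)
(13346 + d)*(-43937 + U(-166)) = (13346 - 32449)*(-43937 + (-122 - 1*(-166))) = -19103*(-43937 + (-122 + 166)) = -19103*(-43937 + 44) = -19103*(-43893) = 838487979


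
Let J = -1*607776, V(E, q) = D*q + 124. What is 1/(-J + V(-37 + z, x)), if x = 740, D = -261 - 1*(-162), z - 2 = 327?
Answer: 1/534640 ≈ 1.8704e-6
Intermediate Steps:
z = 329 (z = 2 + 327 = 329)
D = -99 (D = -261 + 162 = -99)
V(E, q) = 124 - 99*q (V(E, q) = -99*q + 124 = 124 - 99*q)
J = -607776
1/(-J + V(-37 + z, x)) = 1/(-1*(-607776) + (124 - 99*740)) = 1/(607776 + (124 - 73260)) = 1/(607776 - 73136) = 1/534640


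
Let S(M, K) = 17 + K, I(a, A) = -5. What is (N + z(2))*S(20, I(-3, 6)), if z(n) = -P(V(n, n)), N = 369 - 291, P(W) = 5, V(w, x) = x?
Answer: 876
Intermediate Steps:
N = 78
z(n) = -5 (z(n) = -1*5 = -5)
(N + z(2))*S(20, I(-3, 6)) = (78 - 5)*(17 - 5) = 73*12 = 876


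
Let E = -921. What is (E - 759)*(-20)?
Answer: 33600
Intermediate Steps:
(E - 759)*(-20) = (-921 - 759)*(-20) = -1680*(-20) = 33600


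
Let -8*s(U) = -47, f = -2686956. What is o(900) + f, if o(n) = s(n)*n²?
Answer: 2071794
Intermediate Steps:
s(U) = 47/8 (s(U) = -⅛*(-47) = 47/8)
o(n) = 47*n²/8
o(900) + f = (47/8)*900² - 2686956 = (47/8)*810000 - 2686956 = 4758750 - 2686956 = 2071794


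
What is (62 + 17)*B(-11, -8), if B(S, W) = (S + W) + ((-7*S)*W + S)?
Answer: -51034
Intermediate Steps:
B(S, W) = W + 2*S - 7*S*W (B(S, W) = (S + W) + (-7*S*W + S) = (S + W) + (S - 7*S*W) = W + 2*S - 7*S*W)
(62 + 17)*B(-11, -8) = (62 + 17)*(-8 + 2*(-11) - 7*(-11)*(-8)) = 79*(-8 - 22 - 616) = 79*(-646) = -51034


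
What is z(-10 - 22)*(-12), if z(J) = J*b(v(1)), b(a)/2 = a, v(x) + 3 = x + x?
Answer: -768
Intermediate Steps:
v(x) = -3 + 2*x (v(x) = -3 + (x + x) = -3 + 2*x)
b(a) = 2*a
z(J) = -2*J (z(J) = J*(2*(-3 + 2*1)) = J*(2*(-3 + 2)) = J*(2*(-1)) = J*(-2) = -2*J)
z(-10 - 22)*(-12) = -2*(-10 - 22)*(-12) = -2*(-32)*(-12) = 64*(-12) = -768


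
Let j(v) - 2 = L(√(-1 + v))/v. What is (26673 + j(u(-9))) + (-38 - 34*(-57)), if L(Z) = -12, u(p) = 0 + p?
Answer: 85729/3 ≈ 28576.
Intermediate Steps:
u(p) = p
j(v) = 2 - 12/v
(26673 + j(u(-9))) + (-38 - 34*(-57)) = (26673 + (2 - 12/(-9))) + (-38 - 34*(-57)) = (26673 + (2 - 12*(-⅑))) + (-38 + 1938) = (26673 + (2 + 4/3)) + 1900 = (26673 + 10/3) + 1900 = 80029/3 + 1900 = 85729/3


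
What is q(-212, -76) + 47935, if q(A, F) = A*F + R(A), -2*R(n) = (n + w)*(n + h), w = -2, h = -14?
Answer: 39865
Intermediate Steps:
R(n) = -(-14 + n)*(-2 + n)/2 (R(n) = -(n - 2)*(n - 14)/2 = -(-2 + n)*(-14 + n)/2 = -(-14 + n)*(-2 + n)/2)
q(A, F) = -14 + 8*A - A²/2 + A*F (q(A, F) = A*F + (-14 + 8*A - A²/2) = -14 + 8*A - A²/2 + A*F)
q(-212, -76) + 47935 = (-14 + 8*(-212) - ½*(-212)² - 212*(-76)) + 47935 = (-14 - 1696 - ½*44944 + 16112) + 47935 = (-14 - 1696 - 22472 + 16112) + 47935 = -8070 + 47935 = 39865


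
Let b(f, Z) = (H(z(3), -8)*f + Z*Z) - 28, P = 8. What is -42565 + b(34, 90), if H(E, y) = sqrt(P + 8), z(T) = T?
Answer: -34357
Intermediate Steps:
H(E, y) = 4 (H(E, y) = sqrt(8 + 8) = sqrt(16) = 4)
b(f, Z) = -28 + Z**2 + 4*f (b(f, Z) = (4*f + Z*Z) - 28 = (4*f + Z**2) - 28 = (Z**2 + 4*f) - 28 = -28 + Z**2 + 4*f)
-42565 + b(34, 90) = -42565 + (-28 + 90**2 + 4*34) = -42565 + (-28 + 8100 + 136) = -42565 + 8208 = -34357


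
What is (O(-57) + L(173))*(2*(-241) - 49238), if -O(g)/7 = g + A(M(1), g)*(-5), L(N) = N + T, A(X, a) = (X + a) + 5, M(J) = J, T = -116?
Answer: 66077880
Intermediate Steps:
A(X, a) = 5 + X + a
L(N) = -116 + N (L(N) = N - 116 = -116 + N)
O(g) = 210 + 28*g (O(g) = -7*(g + (5 + 1 + g)*(-5)) = -7*(g + (6 + g)*(-5)) = -7*(g + (-30 - 5*g)) = -7*(-30 - 4*g) = 210 + 28*g)
(O(-57) + L(173))*(2*(-241) - 49238) = ((210 + 28*(-57)) + (-116 + 173))*(2*(-241) - 49238) = ((210 - 1596) + 57)*(-482 - 49238) = (-1386 + 57)*(-49720) = -1329*(-49720) = 66077880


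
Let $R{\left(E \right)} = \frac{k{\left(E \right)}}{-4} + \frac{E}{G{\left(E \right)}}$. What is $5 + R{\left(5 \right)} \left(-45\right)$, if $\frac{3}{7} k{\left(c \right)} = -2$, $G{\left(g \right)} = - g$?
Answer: $- \frac{5}{2} \approx -2.5$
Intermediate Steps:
$k{\left(c \right)} = - \frac{14}{3}$ ($k{\left(c \right)} = \frac{7}{3} \left(-2\right) = - \frac{14}{3}$)
$R{\left(E \right)} = \frac{1}{6}$ ($R{\left(E \right)} = - \frac{14}{3 \left(-4\right)} + \frac{E}{\left(-1\right) E} = \left(- \frac{14}{3}\right) \left(- \frac{1}{4}\right) + E \left(- \frac{1}{E}\right) = \frac{7}{6} - 1 = \frac{1}{6}$)
$5 + R{\left(5 \right)} \left(-45\right) = 5 + \frac{1}{6} \left(-45\right) = 5 - \frac{15}{2} = - \frac{5}{2}$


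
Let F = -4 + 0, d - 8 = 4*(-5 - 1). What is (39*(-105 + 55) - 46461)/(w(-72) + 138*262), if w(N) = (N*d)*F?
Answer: -1467/956 ≈ -1.5345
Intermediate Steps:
d = -16 (d = 8 + 4*(-5 - 1) = 8 + 4*(-6) = 8 - 24 = -16)
F = -4
w(N) = 64*N (w(N) = (N*(-16))*(-4) = -16*N*(-4) = 64*N)
(39*(-105 + 55) - 46461)/(w(-72) + 138*262) = (39*(-105 + 55) - 46461)/(64*(-72) + 138*262) = (39*(-50) - 46461)/(-4608 + 36156) = (-1950 - 46461)/31548 = -48411*1/31548 = -1467/956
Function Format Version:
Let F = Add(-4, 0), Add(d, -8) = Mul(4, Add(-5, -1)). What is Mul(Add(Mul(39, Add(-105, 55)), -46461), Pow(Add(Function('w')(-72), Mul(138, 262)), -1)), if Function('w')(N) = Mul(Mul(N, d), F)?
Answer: Rational(-1467, 956) ≈ -1.5345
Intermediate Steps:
d = -16 (d = Add(8, Mul(4, Add(-5, -1))) = Add(8, Mul(4, -6)) = Add(8, -24) = -16)
F = -4
Function('w')(N) = Mul(64, N) (Function('w')(N) = Mul(Mul(N, -16), -4) = Mul(Mul(-16, N), -4) = Mul(64, N))
Mul(Add(Mul(39, Add(-105, 55)), -46461), Pow(Add(Function('w')(-72), Mul(138, 262)), -1)) = Mul(Add(Mul(39, Add(-105, 55)), -46461), Pow(Add(Mul(64, -72), Mul(138, 262)), -1)) = Mul(Add(Mul(39, -50), -46461), Pow(Add(-4608, 36156), -1)) = Mul(Add(-1950, -46461), Pow(31548, -1)) = Mul(-48411, Rational(1, 31548)) = Rational(-1467, 956)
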